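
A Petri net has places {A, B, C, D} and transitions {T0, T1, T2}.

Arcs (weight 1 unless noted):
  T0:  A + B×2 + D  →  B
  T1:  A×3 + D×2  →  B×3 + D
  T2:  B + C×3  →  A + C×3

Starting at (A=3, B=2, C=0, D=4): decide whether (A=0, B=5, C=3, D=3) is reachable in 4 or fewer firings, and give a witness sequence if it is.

NO — not reachable within 4 firings

depth 0: 1 marking
depth 1: 3 markings reached so far
depth 2: 3 markings reached so far
(frontier empty at depth 2; search complete)
target is not among the 3 markings reachable within 4 steps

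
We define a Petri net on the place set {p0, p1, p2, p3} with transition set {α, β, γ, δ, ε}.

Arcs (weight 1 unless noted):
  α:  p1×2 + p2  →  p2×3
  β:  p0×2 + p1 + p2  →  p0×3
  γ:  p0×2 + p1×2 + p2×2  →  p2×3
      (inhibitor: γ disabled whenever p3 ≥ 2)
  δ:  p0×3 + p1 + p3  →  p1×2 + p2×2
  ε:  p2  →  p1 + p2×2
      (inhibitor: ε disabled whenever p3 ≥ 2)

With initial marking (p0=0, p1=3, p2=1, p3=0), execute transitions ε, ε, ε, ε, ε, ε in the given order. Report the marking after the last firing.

(p0=0, p1=9, p2=7, p3=0)

step 1: fire ε:  (p0=0, p1=3, p2=1, p3=0) → (p0=0, p1=4, p2=2, p3=0)
step 2: fire ε:  (p0=0, p1=4, p2=2, p3=0) → (p0=0, p1=5, p2=3, p3=0)
step 3: fire ε:  (p0=0, p1=5, p2=3, p3=0) → (p0=0, p1=6, p2=4, p3=0)
step 4: fire ε:  (p0=0, p1=6, p2=4, p3=0) → (p0=0, p1=7, p2=5, p3=0)
step 5: fire ε:  (p0=0, p1=7, p2=5, p3=0) → (p0=0, p1=8, p2=6, p3=0)
step 6: fire ε:  (p0=0, p1=8, p2=6, p3=0) → (p0=0, p1=9, p2=7, p3=0)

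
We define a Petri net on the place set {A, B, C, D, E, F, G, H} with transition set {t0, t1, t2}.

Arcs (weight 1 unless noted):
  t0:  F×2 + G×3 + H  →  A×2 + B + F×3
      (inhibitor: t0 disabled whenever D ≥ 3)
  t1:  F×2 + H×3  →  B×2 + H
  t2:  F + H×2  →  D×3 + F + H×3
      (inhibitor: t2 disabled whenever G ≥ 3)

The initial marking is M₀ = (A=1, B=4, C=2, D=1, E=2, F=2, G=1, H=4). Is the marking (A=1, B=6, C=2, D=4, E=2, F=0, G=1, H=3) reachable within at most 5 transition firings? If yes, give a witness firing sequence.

step 1: fire t2:  (A=1, B=4, C=2, D=1, E=2, F=2, G=1, H=4) → (A=1, B=4, C=2, D=4, E=2, F=2, G=1, H=5)
step 2: fire t1:  (A=1, B=4, C=2, D=4, E=2, F=2, G=1, H=5) → (A=1, B=6, C=2, D=4, E=2, F=0, G=1, H=3)

YES — reachable via ⟨t2, t1⟩ (2 firings)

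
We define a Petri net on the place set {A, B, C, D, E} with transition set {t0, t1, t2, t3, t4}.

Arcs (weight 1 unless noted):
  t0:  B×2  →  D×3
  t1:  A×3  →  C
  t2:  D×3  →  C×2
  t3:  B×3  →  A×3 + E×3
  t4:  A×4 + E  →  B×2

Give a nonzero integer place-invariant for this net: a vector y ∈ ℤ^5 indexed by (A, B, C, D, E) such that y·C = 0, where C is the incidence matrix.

Incidence matrix C (rows=places, cols=transitions):
       t0   t1   t2   t3   t4
    A   0   -3    0    3   -4
    B  -2    0    0   -3    2
    C   0    1    2    0    0
    D   3    0   -3    0    0
    E   0    0    0    3   -1

Candidate y = [1, 3, 3, 2, 2]; check y·C column-wise:
  col t0: 1·0 + 3·-2 + 3·0 + 2·3 + 2·0 = 0
  col t1: 1·-3 + 3·0 + 3·1 + 2·0 + 2·0 = 0
  col t2: 1·0 + 3·0 + 3·2 + 2·-3 + 2·0 = 0
  col t3: 1·3 + 3·-3 + 3·0 + 2·0 + 2·3 = 0
  col t4: 1·-4 + 3·2 + 3·0 + 2·0 + 2·-1 = 0

y = (A:1, B:3, C:3, D:2, E:2)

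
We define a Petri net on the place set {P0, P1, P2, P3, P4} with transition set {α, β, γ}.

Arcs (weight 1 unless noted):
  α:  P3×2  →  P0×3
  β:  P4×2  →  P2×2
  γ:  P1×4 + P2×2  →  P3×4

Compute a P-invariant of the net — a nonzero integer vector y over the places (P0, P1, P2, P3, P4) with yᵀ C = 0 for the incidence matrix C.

Incidence matrix C (rows=places, cols=transitions):
        α    β    γ
   P0   3    0    0
   P1   0    0   -4
   P2   0    2   -2
   P3  -2    0    4
   P4   0   -2    0

Candidate y = [2, 3, 0, 3, 0]; check y·C column-wise:
  col α: 2·3 + 3·0 + 3·-2 = 0
  col β: 2·0 + 3·0 + 0·2 + 3·0 + 0·-2 = 0
  col γ: 2·0 + 3·-4 + 0·-2 + 3·4 = 0

y = (P0:2, P1:3, P2:0, P3:3, P4:0)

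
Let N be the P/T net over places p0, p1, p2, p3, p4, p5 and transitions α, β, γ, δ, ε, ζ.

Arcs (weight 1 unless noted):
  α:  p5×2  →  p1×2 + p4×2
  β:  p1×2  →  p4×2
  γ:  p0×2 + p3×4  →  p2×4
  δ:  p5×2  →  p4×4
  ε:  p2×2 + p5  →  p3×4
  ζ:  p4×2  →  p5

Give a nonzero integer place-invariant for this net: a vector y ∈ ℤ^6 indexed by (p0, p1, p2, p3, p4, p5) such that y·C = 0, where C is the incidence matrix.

y = (p0:2, p1:0, p2:2, p3:1, p4:0, p5:0)

Incidence matrix C (rows=places, cols=transitions):
        α    β    γ    δ    ε    ζ
   p0   0    0   -2    0    0    0
   p1   2   -2    0    0    0    0
   p2   0    0    4    0   -2    0
   p3   0    0   -4    0    4    0
   p4   2    2    0    4    0   -2
   p5  -2    0    0   -2   -1    1

Candidate y = [2, 0, 2, 1, 0, 0]; check y·C column-wise:
  col α: 2·0 + 0·2 + 2·0 + 1·0 + 0·2 + 0·-2 = 0
  col β: 2·0 + 0·-2 + 2·0 + 1·0 + 0·2 = 0
  col γ: 2·-2 + 2·4 + 1·-4 = 0
  col δ: 2·0 + 2·0 + 1·0 + 0·4 + 0·-2 = 0
  col ε: 2·0 + 2·-2 + 1·4 + 0·-1 = 0
  col ζ: 2·0 + 2·0 + 1·0 + 0·-2 + 0·1 = 0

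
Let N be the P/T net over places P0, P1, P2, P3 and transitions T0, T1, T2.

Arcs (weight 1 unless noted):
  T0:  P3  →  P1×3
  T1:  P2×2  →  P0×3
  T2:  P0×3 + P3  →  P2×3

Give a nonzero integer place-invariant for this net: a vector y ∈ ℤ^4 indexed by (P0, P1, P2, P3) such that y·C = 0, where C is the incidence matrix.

y = (P0:2, P1:1, P2:3, P3:3)

Incidence matrix C (rows=places, cols=transitions):
       T0   T1   T2
   P0   0    3   -3
   P1   3    0    0
   P2   0   -2    3
   P3  -1    0   -1

Candidate y = [2, 1, 3, 3]; check y·C column-wise:
  col T0: 2·0 + 1·3 + 3·0 + 3·-1 = 0
  col T1: 2·3 + 1·0 + 3·-2 + 3·0 = 0
  col T2: 2·-3 + 1·0 + 3·3 + 3·-1 = 0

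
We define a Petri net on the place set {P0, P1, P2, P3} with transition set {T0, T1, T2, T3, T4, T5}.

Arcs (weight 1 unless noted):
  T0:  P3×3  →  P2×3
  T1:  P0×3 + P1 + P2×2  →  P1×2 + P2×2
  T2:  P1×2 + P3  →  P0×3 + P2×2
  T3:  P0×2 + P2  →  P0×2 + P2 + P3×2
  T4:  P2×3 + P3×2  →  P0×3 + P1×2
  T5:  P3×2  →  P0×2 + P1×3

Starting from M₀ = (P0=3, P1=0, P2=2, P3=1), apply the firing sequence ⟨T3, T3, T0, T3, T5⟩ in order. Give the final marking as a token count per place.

(P0=5, P1=3, P2=5, P3=2)

step 1: fire T3:  (P0=3, P1=0, P2=2, P3=1) → (P0=3, P1=0, P2=2, P3=3)
step 2: fire T3:  (P0=3, P1=0, P2=2, P3=3) → (P0=3, P1=0, P2=2, P3=5)
step 3: fire T0:  (P0=3, P1=0, P2=2, P3=5) → (P0=3, P1=0, P2=5, P3=2)
step 4: fire T3:  (P0=3, P1=0, P2=5, P3=2) → (P0=3, P1=0, P2=5, P3=4)
step 5: fire T5:  (P0=3, P1=0, P2=5, P3=4) → (P0=5, P1=3, P2=5, P3=2)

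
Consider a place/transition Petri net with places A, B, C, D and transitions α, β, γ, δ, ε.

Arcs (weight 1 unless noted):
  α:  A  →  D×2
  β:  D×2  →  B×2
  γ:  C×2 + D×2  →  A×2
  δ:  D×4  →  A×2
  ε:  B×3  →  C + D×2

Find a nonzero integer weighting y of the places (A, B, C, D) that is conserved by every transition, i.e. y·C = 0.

y = (A:2, B:1, C:1, D:1)

Incidence matrix C (rows=places, cols=transitions):
        α    β    γ    δ    ε
    A  -1    0    2    2    0
    B   0    2    0    0   -3
    C   0    0   -2    0    1
    D   2   -2   -2   -4    2

Candidate y = [2, 1, 1, 1]; check y·C column-wise:
  col α: 2·-1 + 1·0 + 1·0 + 1·2 = 0
  col β: 2·0 + 1·2 + 1·0 + 1·-2 = 0
  col γ: 2·2 + 1·0 + 1·-2 + 1·-2 = 0
  col δ: 2·2 + 1·0 + 1·0 + 1·-4 = 0
  col ε: 2·0 + 1·-3 + 1·1 + 1·2 = 0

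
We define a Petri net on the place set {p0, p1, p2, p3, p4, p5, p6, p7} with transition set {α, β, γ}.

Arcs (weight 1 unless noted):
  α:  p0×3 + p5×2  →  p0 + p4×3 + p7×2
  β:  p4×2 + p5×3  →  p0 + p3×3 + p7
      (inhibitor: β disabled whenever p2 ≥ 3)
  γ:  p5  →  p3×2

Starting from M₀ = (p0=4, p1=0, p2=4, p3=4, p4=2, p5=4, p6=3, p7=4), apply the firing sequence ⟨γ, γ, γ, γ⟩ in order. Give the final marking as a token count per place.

(p0=4, p1=0, p2=4, p3=12, p4=2, p5=0, p6=3, p7=4)

step 1: fire γ:  (p0=4, p1=0, p2=4, p3=4, p4=2, p5=4, p6=3, p7=4) → (p0=4, p1=0, p2=4, p3=6, p4=2, p5=3, p6=3, p7=4)
step 2: fire γ:  (p0=4, p1=0, p2=4, p3=6, p4=2, p5=3, p6=3, p7=4) → (p0=4, p1=0, p2=4, p3=8, p4=2, p5=2, p6=3, p7=4)
step 3: fire γ:  (p0=4, p1=0, p2=4, p3=8, p4=2, p5=2, p6=3, p7=4) → (p0=4, p1=0, p2=4, p3=10, p4=2, p5=1, p6=3, p7=4)
step 4: fire γ:  (p0=4, p1=0, p2=4, p3=10, p4=2, p5=1, p6=3, p7=4) → (p0=4, p1=0, p2=4, p3=12, p4=2, p5=0, p6=3, p7=4)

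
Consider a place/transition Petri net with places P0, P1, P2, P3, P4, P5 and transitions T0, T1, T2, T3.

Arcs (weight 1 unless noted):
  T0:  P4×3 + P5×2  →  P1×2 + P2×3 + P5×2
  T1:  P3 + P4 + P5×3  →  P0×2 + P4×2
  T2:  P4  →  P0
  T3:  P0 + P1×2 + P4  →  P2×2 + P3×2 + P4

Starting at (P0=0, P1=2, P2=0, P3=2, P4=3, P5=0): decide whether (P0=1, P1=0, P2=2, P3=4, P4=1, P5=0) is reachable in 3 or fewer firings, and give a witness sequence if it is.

step 1: fire T2:  (P0=0, P1=2, P2=0, P3=2, P4=3, P5=0) → (P0=1, P1=2, P2=0, P3=2, P4=2, P5=0)
step 2: fire T2:  (P0=1, P1=2, P2=0, P3=2, P4=2, P5=0) → (P0=2, P1=2, P2=0, P3=2, P4=1, P5=0)
step 3: fire T3:  (P0=2, P1=2, P2=0, P3=2, P4=1, P5=0) → (P0=1, P1=0, P2=2, P3=4, P4=1, P5=0)

YES — reachable via ⟨T2, T2, T3⟩ (3 firings)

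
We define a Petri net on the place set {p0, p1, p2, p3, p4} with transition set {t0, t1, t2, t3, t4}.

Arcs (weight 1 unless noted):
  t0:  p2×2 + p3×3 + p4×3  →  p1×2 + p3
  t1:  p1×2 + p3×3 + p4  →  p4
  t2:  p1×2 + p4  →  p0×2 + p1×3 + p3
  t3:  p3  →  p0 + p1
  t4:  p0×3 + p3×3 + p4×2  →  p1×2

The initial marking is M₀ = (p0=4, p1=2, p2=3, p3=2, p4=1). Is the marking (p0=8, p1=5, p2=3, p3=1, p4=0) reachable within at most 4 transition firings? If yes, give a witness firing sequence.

step 1: fire t2:  (p0=4, p1=2, p2=3, p3=2, p4=1) → (p0=6, p1=3, p2=3, p3=3, p4=0)
step 2: fire t3:  (p0=6, p1=3, p2=3, p3=3, p4=0) → (p0=7, p1=4, p2=3, p3=2, p4=0)
step 3: fire t3:  (p0=7, p1=4, p2=3, p3=2, p4=0) → (p0=8, p1=5, p2=3, p3=1, p4=0)

YES — reachable via ⟨t2, t3, t3⟩ (3 firings)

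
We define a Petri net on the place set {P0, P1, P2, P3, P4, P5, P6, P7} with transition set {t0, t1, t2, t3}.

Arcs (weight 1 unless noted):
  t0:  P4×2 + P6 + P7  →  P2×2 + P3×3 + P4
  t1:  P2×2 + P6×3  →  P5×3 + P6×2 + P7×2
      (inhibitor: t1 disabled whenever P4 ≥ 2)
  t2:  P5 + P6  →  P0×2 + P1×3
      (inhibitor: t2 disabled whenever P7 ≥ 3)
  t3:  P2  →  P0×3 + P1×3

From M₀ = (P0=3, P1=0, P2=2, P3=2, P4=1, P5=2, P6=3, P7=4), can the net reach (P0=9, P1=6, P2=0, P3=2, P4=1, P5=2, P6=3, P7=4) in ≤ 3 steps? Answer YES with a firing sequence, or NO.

YES — reachable via ⟨t3, t3⟩ (2 firings)

step 1: fire t3:  (P0=3, P1=0, P2=2, P3=2, P4=1, P5=2, P6=3, P7=4) → (P0=6, P1=3, P2=1, P3=2, P4=1, P5=2, P6=3, P7=4)
step 2: fire t3:  (P0=6, P1=3, P2=1, P3=2, P4=1, P5=2, P6=3, P7=4) → (P0=9, P1=6, P2=0, P3=2, P4=1, P5=2, P6=3, P7=4)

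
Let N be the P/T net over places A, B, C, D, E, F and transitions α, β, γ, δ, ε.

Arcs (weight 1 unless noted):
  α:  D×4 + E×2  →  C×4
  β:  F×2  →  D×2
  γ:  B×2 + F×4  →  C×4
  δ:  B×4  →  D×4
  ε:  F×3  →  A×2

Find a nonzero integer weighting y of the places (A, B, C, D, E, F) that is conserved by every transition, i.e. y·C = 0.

y = (A:3, B:2, C:3, D:2, E:2, F:2)

Incidence matrix C (rows=places, cols=transitions):
        α    β    γ    δ    ε
    A   0    0    0    0    2
    B   0    0   -2   -4    0
    C   4    0    4    0    0
    D  -4    2    0    4    0
    E  -2    0    0    0    0
    F   0   -2   -4    0   -3

Candidate y = [3, 2, 3, 2, 2, 2]; check y·C column-wise:
  col α: 3·0 + 2·0 + 3·4 + 2·-4 + 2·-2 + 2·0 = 0
  col β: 3·0 + 2·0 + 3·0 + 2·2 + 2·0 + 2·-2 = 0
  col γ: 3·0 + 2·-2 + 3·4 + 2·0 + 2·0 + 2·-4 = 0
  col δ: 3·0 + 2·-4 + 3·0 + 2·4 + 2·0 + 2·0 = 0
  col ε: 3·2 + 2·0 + 3·0 + 2·0 + 2·0 + 2·-3 = 0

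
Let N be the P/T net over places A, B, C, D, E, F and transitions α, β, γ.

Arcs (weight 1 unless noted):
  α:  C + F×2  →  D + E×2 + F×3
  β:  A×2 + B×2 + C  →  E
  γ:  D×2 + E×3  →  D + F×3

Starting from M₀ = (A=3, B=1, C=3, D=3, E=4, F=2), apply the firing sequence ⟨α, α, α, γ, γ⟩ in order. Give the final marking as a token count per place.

(A=3, B=1, C=0, D=4, E=4, F=11)

step 1: fire α:  (A=3, B=1, C=3, D=3, E=4, F=2) → (A=3, B=1, C=2, D=4, E=6, F=3)
step 2: fire α:  (A=3, B=1, C=2, D=4, E=6, F=3) → (A=3, B=1, C=1, D=5, E=8, F=4)
step 3: fire α:  (A=3, B=1, C=1, D=5, E=8, F=4) → (A=3, B=1, C=0, D=6, E=10, F=5)
step 4: fire γ:  (A=3, B=1, C=0, D=6, E=10, F=5) → (A=3, B=1, C=0, D=5, E=7, F=8)
step 5: fire γ:  (A=3, B=1, C=0, D=5, E=7, F=8) → (A=3, B=1, C=0, D=4, E=4, F=11)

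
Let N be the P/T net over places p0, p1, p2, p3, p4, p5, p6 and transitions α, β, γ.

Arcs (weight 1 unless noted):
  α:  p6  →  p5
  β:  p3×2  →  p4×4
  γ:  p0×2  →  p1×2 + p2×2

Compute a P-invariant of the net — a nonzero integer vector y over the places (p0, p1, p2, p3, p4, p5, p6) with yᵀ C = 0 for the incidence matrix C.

y = (p0:1, p1:1, p2:0, p3:0, p4:0, p5:0, p6:0)

Incidence matrix C (rows=places, cols=transitions):
        α    β    γ
   p0   0    0   -2
   p1   0    0    2
   p2   0    0    2
   p3   0   -2    0
   p4   0    4    0
   p5   1    0    0
   p6  -1    0    0

Candidate y = [1, 1, 0, 0, 0, 0, 0]; check y·C column-wise:
  col α: 1·0 + 1·0 + 0·1 + 0·-1 = 0
  col β: 1·0 + 1·0 + 0·-2 + 0·4 = 0
  col γ: 1·-2 + 1·2 + 0·2 = 0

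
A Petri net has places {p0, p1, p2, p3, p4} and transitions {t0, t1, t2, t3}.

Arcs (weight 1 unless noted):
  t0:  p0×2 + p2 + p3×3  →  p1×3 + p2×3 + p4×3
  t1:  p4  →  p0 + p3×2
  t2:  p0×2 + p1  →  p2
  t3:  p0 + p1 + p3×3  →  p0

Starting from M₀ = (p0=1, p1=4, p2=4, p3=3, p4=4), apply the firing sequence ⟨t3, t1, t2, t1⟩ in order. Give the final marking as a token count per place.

(p0=1, p1=2, p2=5, p3=4, p4=2)

step 1: fire t3:  (p0=1, p1=4, p2=4, p3=3, p4=4) → (p0=1, p1=3, p2=4, p3=0, p4=4)
step 2: fire t1:  (p0=1, p1=3, p2=4, p3=0, p4=4) → (p0=2, p1=3, p2=4, p3=2, p4=3)
step 3: fire t2:  (p0=2, p1=3, p2=4, p3=2, p4=3) → (p0=0, p1=2, p2=5, p3=2, p4=3)
step 4: fire t1:  (p0=0, p1=2, p2=5, p3=2, p4=3) → (p0=1, p1=2, p2=5, p3=4, p4=2)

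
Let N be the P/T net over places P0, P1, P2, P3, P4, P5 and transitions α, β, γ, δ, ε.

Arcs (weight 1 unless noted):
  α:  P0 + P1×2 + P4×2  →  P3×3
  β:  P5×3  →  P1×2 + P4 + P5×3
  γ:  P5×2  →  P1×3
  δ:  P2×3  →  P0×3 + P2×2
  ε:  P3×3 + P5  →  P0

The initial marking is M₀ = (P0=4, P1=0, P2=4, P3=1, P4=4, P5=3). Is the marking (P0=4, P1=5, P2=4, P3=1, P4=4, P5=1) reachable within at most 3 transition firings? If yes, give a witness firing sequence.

NO — not reachable within 3 firings

depth 0: 1 marking
depth 1: 4 markings reached so far
depth 2: 11 markings reached so far
depth 3: 23 markings reached so far
target is not among the 23 markings reachable within 3 steps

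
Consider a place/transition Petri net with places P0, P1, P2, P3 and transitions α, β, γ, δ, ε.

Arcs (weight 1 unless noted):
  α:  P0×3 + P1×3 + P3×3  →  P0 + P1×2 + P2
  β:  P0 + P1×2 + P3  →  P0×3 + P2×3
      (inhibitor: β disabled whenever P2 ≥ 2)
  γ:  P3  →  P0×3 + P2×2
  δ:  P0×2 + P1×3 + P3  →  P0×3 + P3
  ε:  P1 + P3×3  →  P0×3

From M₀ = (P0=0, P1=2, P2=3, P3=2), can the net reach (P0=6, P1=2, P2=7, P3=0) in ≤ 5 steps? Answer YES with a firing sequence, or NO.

YES — reachable via ⟨γ, γ⟩ (2 firings)

step 1: fire γ:  (P0=0, P1=2, P2=3, P3=2) → (P0=3, P1=2, P2=5, P3=1)
step 2: fire γ:  (P0=3, P1=2, P2=5, P3=1) → (P0=6, P1=2, P2=7, P3=0)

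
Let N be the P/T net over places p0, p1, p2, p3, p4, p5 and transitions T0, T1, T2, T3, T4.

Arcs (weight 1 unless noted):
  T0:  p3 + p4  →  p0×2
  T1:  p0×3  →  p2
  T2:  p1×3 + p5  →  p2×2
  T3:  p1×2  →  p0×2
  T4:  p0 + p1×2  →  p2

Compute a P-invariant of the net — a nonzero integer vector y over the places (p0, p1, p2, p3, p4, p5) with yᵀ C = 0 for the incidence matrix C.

Incidence matrix C (rows=places, cols=transitions):
       T0   T1   T2   T3   T4
   p0   2   -3    0    2   -1
   p1   0    0   -3   -2   -2
   p2   0    1    2    0    1
   p3  -1    0    0    0    0
   p4  -1    0    0    0    0
   p5   0    0   -1    0    0

Candidate y = [0, 0, 0, 1, -1, 0]; check y·C column-wise:
  col T0: 0·2 + 1·-1 + -1·-1 = 0
  col T1: 0·-3 + 0·1 + 1·0 + -1·0 = 0
  col T2: 0·-3 + 0·2 + 1·0 + -1·0 + 0·-1 = 0
  col T3: 0·2 + 0·-2 + 1·0 + -1·0 = 0
  col T4: 0·-1 + 0·-2 + 0·1 + 1·0 + -1·0 = 0

y = (p0:0, p1:0, p2:0, p3:1, p4:-1, p5:0)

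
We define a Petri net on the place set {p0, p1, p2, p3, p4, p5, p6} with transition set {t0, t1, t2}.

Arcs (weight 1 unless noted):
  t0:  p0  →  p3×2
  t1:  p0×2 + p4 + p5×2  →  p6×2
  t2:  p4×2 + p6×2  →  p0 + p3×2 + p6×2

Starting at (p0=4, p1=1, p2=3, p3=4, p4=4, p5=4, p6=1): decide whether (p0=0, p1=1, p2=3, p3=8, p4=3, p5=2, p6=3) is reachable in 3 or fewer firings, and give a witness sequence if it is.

step 1: fire t0:  (p0=4, p1=1, p2=3, p3=4, p4=4, p5=4, p6=1) → (p0=3, p1=1, p2=3, p3=6, p4=4, p5=4, p6=1)
step 2: fire t0:  (p0=3, p1=1, p2=3, p3=6, p4=4, p5=4, p6=1) → (p0=2, p1=1, p2=3, p3=8, p4=4, p5=4, p6=1)
step 3: fire t1:  (p0=2, p1=1, p2=3, p3=8, p4=4, p5=4, p6=1) → (p0=0, p1=1, p2=3, p3=8, p4=3, p5=2, p6=3)

YES — reachable via ⟨t0, t0, t1⟩ (3 firings)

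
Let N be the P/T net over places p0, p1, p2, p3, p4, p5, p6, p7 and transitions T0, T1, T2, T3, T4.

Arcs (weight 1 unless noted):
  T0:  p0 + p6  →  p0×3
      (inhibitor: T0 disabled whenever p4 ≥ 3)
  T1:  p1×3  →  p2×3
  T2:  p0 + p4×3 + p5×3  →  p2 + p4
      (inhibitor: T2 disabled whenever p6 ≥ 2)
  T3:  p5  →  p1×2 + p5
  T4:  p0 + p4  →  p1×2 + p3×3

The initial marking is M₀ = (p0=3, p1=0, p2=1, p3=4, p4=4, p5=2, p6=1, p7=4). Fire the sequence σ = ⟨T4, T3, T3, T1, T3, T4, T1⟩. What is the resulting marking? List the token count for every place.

step 1: fire T4:  (p0=3, p1=0, p2=1, p3=4, p4=4, p5=2, p6=1, p7=4) → (p0=2, p1=2, p2=1, p3=7, p4=3, p5=2, p6=1, p7=4)
step 2: fire T3:  (p0=2, p1=2, p2=1, p3=7, p4=3, p5=2, p6=1, p7=4) → (p0=2, p1=4, p2=1, p3=7, p4=3, p5=2, p6=1, p7=4)
step 3: fire T3:  (p0=2, p1=4, p2=1, p3=7, p4=3, p5=2, p6=1, p7=4) → (p0=2, p1=6, p2=1, p3=7, p4=3, p5=2, p6=1, p7=4)
step 4: fire T1:  (p0=2, p1=6, p2=1, p3=7, p4=3, p5=2, p6=1, p7=4) → (p0=2, p1=3, p2=4, p3=7, p4=3, p5=2, p6=1, p7=4)
step 5: fire T3:  (p0=2, p1=3, p2=4, p3=7, p4=3, p5=2, p6=1, p7=4) → (p0=2, p1=5, p2=4, p3=7, p4=3, p5=2, p6=1, p7=4)
step 6: fire T4:  (p0=2, p1=5, p2=4, p3=7, p4=3, p5=2, p6=1, p7=4) → (p0=1, p1=7, p2=4, p3=10, p4=2, p5=2, p6=1, p7=4)
step 7: fire T1:  (p0=1, p1=7, p2=4, p3=10, p4=2, p5=2, p6=1, p7=4) → (p0=1, p1=4, p2=7, p3=10, p4=2, p5=2, p6=1, p7=4)

(p0=1, p1=4, p2=7, p3=10, p4=2, p5=2, p6=1, p7=4)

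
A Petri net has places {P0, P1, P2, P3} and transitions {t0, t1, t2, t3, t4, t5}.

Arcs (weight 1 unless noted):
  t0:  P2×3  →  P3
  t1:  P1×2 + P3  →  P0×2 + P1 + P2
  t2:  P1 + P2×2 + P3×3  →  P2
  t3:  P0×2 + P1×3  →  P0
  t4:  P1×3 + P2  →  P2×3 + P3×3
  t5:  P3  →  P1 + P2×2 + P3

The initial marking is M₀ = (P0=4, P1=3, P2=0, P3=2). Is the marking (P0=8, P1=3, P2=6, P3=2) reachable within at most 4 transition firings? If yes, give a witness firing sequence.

depth 0: 1 marking
depth 1: 4 markings reached so far
depth 2: 9 markings reached so far
depth 3: 20 markings reached so far
depth 4: 36 markings reached so far
target is not among the 36 markings reachable within 4 steps

NO — not reachable within 4 firings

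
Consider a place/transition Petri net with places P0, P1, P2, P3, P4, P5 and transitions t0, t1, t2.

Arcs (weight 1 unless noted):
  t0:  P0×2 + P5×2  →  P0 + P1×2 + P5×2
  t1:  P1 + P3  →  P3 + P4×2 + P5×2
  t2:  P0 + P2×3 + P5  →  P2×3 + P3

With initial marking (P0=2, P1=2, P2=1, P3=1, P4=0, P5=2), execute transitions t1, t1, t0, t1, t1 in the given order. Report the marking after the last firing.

step 1: fire t1:  (P0=2, P1=2, P2=1, P3=1, P4=0, P5=2) → (P0=2, P1=1, P2=1, P3=1, P4=2, P5=4)
step 2: fire t1:  (P0=2, P1=1, P2=1, P3=1, P4=2, P5=4) → (P0=2, P1=0, P2=1, P3=1, P4=4, P5=6)
step 3: fire t0:  (P0=2, P1=0, P2=1, P3=1, P4=4, P5=6) → (P0=1, P1=2, P2=1, P3=1, P4=4, P5=6)
step 4: fire t1:  (P0=1, P1=2, P2=1, P3=1, P4=4, P5=6) → (P0=1, P1=1, P2=1, P3=1, P4=6, P5=8)
step 5: fire t1:  (P0=1, P1=1, P2=1, P3=1, P4=6, P5=8) → (P0=1, P1=0, P2=1, P3=1, P4=8, P5=10)

(P0=1, P1=0, P2=1, P3=1, P4=8, P5=10)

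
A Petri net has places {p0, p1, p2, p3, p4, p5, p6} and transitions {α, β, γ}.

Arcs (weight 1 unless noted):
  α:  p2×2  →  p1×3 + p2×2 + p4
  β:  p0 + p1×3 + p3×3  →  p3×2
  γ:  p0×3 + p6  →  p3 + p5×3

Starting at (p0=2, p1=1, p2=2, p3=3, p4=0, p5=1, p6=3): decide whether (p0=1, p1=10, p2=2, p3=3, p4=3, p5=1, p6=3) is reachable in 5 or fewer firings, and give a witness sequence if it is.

NO — not reachable within 5 firings

depth 0: 1 marking
depth 1: 2 markings reached so far
depth 2: 4 markings reached so far
depth 3: 6 markings reached so far
depth 4: 8 markings reached so far
depth 5: 10 markings reached so far
target is not among the 10 markings reachable within 5 steps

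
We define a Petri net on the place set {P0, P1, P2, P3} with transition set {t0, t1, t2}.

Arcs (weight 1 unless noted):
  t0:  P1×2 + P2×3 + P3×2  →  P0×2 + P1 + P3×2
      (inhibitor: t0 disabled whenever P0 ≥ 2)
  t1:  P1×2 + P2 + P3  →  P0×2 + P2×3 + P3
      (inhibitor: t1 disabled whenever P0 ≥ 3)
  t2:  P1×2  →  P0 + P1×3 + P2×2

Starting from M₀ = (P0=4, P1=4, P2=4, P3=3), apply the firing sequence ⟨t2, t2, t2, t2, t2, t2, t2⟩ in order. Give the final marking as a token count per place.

step 1: fire t2:  (P0=4, P1=4, P2=4, P3=3) → (P0=5, P1=5, P2=6, P3=3)
step 2: fire t2:  (P0=5, P1=5, P2=6, P3=3) → (P0=6, P1=6, P2=8, P3=3)
step 3: fire t2:  (P0=6, P1=6, P2=8, P3=3) → (P0=7, P1=7, P2=10, P3=3)
step 4: fire t2:  (P0=7, P1=7, P2=10, P3=3) → (P0=8, P1=8, P2=12, P3=3)
step 5: fire t2:  (P0=8, P1=8, P2=12, P3=3) → (P0=9, P1=9, P2=14, P3=3)
step 6: fire t2:  (P0=9, P1=9, P2=14, P3=3) → (P0=10, P1=10, P2=16, P3=3)
step 7: fire t2:  (P0=10, P1=10, P2=16, P3=3) → (P0=11, P1=11, P2=18, P3=3)

(P0=11, P1=11, P2=18, P3=3)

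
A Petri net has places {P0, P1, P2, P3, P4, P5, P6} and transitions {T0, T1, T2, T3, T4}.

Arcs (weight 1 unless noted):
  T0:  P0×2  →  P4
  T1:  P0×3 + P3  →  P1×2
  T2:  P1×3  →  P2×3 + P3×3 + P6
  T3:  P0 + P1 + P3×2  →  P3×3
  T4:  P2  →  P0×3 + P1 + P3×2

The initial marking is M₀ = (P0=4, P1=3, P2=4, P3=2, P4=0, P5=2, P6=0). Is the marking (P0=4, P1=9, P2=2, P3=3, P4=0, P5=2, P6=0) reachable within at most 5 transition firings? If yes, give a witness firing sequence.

NO — not reachable within 5 firings

depth 0: 1 marking
depth 1: 6 markings reached so far
depth 2: 17 markings reached so far
depth 3: 35 markings reached so far
depth 4: 63 markings reached so far
depth 5: 108 markings reached so far
target is not among the 108 markings reachable within 5 steps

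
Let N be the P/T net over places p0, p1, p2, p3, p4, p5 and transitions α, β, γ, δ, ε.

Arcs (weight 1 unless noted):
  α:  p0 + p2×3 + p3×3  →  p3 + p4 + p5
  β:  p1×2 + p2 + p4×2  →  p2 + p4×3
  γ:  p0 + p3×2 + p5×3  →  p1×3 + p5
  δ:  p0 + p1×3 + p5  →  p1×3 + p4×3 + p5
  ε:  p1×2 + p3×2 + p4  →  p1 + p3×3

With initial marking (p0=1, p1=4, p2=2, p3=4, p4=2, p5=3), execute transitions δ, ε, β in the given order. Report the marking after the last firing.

step 1: fire δ:  (p0=1, p1=4, p2=2, p3=4, p4=2, p5=3) → (p0=0, p1=4, p2=2, p3=4, p4=5, p5=3)
step 2: fire ε:  (p0=0, p1=4, p2=2, p3=4, p4=5, p5=3) → (p0=0, p1=3, p2=2, p3=5, p4=4, p5=3)
step 3: fire β:  (p0=0, p1=3, p2=2, p3=5, p4=4, p5=3) → (p0=0, p1=1, p2=2, p3=5, p4=5, p5=3)

(p0=0, p1=1, p2=2, p3=5, p4=5, p5=3)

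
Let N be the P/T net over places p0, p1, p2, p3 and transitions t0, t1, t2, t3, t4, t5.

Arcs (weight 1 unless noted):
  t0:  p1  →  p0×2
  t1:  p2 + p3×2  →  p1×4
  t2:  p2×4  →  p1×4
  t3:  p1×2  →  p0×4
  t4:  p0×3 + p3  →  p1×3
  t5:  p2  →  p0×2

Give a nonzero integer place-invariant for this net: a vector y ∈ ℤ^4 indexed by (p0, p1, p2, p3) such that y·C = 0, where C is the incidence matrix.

y = (p0:1, p1:2, p2:2, p3:3)

Incidence matrix C (rows=places, cols=transitions):
       t0   t1   t2   t3   t4   t5
   p0   2    0    0    4   -3    2
   p1  -1    4    4   -2    3    0
   p2   0   -1   -4    0    0   -1
   p3   0   -2    0    0   -1    0

Candidate y = [1, 2, 2, 3]; check y·C column-wise:
  col t0: 1·2 + 2·-1 + 2·0 + 3·0 = 0
  col t1: 1·0 + 2·4 + 2·-1 + 3·-2 = 0
  col t2: 1·0 + 2·4 + 2·-4 + 3·0 = 0
  col t3: 1·4 + 2·-2 + 2·0 + 3·0 = 0
  col t4: 1·-3 + 2·3 + 2·0 + 3·-1 = 0
  col t5: 1·2 + 2·0 + 2·-1 + 3·0 = 0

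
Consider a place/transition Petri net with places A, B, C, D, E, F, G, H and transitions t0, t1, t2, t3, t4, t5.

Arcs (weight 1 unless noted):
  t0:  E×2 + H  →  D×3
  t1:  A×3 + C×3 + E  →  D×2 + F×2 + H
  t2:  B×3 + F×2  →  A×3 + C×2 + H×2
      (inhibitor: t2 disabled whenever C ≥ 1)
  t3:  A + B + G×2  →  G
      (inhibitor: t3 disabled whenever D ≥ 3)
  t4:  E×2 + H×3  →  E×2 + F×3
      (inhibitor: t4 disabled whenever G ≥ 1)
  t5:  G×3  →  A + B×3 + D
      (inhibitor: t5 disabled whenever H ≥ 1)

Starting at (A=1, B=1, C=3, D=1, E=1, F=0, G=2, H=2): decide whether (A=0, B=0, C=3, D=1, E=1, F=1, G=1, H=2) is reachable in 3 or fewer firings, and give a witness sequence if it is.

depth 0: 1 marking
depth 1: 2 markings reached so far
depth 2: 2 markings reached so far
(frontier empty at depth 2; search complete)
target is not among the 2 markings reachable within 3 steps

NO — not reachable within 3 firings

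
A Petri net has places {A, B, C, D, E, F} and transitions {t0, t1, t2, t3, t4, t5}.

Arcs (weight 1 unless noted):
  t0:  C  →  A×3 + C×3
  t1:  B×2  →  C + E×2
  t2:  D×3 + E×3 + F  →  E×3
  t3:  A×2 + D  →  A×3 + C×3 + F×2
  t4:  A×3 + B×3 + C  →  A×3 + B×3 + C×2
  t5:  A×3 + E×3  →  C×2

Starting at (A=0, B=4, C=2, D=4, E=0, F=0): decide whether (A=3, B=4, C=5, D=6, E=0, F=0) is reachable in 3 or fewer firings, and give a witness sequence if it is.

NO — not reachable within 3 firings

depth 0: 1 marking
depth 1: 3 markings reached so far
depth 2: 8 markings reached so far
depth 3: 18 markings reached so far
target is not among the 18 markings reachable within 3 steps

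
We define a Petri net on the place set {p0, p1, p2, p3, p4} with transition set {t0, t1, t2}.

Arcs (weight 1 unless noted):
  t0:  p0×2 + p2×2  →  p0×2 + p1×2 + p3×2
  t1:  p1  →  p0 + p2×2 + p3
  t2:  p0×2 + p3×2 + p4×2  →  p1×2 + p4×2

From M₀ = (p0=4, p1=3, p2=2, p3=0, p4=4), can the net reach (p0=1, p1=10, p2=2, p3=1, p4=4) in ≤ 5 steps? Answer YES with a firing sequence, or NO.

NO — not reachable within 5 firings

depth 0: 1 marking
depth 1: 3 markings reached so far
depth 2: 6 markings reached so far
depth 3: 11 markings reached so far
depth 4: 16 markings reached so far
depth 5: 24 markings reached so far
target is not among the 24 markings reachable within 5 steps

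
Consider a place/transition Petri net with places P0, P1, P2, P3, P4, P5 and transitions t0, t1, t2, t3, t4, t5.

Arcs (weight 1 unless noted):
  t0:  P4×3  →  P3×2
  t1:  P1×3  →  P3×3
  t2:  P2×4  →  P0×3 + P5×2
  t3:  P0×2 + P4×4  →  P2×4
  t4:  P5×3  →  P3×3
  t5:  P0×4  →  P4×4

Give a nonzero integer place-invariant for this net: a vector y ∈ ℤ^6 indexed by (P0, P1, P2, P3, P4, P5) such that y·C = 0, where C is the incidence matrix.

Incidence matrix C (rows=places, cols=transitions):
       t0   t1   t2   t3   t4   t5
   P0   0    0    3   -2    0   -4
   P1   0   -3    0    0    0    0
   P2   0    0   -4    4    0    0
   P3   2    3    0    0    3    0
   P4  -3    0    0   -4    0    4
   P5   0    0    2    0   -3    0

Candidate y = [2, 3, 3, 3, 2, 3]; check y·C column-wise:
  col t0: 2·0 + 3·0 + 3·0 + 3·2 + 2·-3 + 3·0 = 0
  col t1: 2·0 + 3·-3 + 3·0 + 3·3 + 2·0 + 3·0 = 0
  col t2: 2·3 + 3·0 + 3·-4 + 3·0 + 2·0 + 3·2 = 0
  col t3: 2·-2 + 3·0 + 3·4 + 3·0 + 2·-4 + 3·0 = 0
  col t4: 2·0 + 3·0 + 3·0 + 3·3 + 2·0 + 3·-3 = 0
  col t5: 2·-4 + 3·0 + 3·0 + 3·0 + 2·4 + 3·0 = 0

y = (P0:2, P1:3, P2:3, P3:3, P4:2, P5:3)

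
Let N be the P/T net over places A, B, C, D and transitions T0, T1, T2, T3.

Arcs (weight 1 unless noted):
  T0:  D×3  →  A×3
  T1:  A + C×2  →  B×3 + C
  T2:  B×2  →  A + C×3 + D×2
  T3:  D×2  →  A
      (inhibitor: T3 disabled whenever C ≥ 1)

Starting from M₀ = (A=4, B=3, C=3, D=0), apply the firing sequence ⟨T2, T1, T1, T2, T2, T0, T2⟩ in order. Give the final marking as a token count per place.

(A=9, B=1, C=13, D=5)

step 1: fire T2:  (A=4, B=3, C=3, D=0) → (A=5, B=1, C=6, D=2)
step 2: fire T1:  (A=5, B=1, C=6, D=2) → (A=4, B=4, C=5, D=2)
step 3: fire T1:  (A=4, B=4, C=5, D=2) → (A=3, B=7, C=4, D=2)
step 4: fire T2:  (A=3, B=7, C=4, D=2) → (A=4, B=5, C=7, D=4)
step 5: fire T2:  (A=4, B=5, C=7, D=4) → (A=5, B=3, C=10, D=6)
step 6: fire T0:  (A=5, B=3, C=10, D=6) → (A=8, B=3, C=10, D=3)
step 7: fire T2:  (A=8, B=3, C=10, D=3) → (A=9, B=1, C=13, D=5)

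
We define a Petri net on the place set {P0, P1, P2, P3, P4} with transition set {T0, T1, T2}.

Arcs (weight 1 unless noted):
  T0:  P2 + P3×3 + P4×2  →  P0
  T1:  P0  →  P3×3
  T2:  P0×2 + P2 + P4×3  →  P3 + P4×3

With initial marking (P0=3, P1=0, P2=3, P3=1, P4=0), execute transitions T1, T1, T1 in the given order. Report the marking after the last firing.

(P0=0, P1=0, P2=3, P3=10, P4=0)

step 1: fire T1:  (P0=3, P1=0, P2=3, P3=1, P4=0) → (P0=2, P1=0, P2=3, P3=4, P4=0)
step 2: fire T1:  (P0=2, P1=0, P2=3, P3=4, P4=0) → (P0=1, P1=0, P2=3, P3=7, P4=0)
step 3: fire T1:  (P0=1, P1=0, P2=3, P3=7, P4=0) → (P0=0, P1=0, P2=3, P3=10, P4=0)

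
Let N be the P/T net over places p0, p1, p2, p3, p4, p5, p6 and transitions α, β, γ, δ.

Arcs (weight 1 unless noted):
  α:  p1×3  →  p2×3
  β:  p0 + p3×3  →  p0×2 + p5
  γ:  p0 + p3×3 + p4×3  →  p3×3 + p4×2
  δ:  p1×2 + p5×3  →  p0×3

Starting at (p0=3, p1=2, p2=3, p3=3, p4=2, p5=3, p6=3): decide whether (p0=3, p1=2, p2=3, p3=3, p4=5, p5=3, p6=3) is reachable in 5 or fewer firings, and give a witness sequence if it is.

NO — not reachable within 5 firings

depth 0: 1 marking
depth 1: 3 markings reached so far
depth 2: 4 markings reached so far
depth 3: 4 markings reached so far
(frontier empty at depth 3; search complete)
target is not among the 4 markings reachable within 5 steps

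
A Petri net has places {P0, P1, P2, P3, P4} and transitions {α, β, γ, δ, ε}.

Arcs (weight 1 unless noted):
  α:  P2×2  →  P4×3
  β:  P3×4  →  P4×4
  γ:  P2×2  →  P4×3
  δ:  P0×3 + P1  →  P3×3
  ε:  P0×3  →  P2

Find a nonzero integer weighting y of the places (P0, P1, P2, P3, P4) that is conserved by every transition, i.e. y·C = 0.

y = (P0:1, P1:3, P2:3, P3:2, P4:2)

Incidence matrix C (rows=places, cols=transitions):
        α    β    γ    δ    ε
   P0   0    0    0   -3   -3
   P1   0    0    0   -1    0
   P2  -2    0   -2    0    1
   P3   0   -4    0    3    0
   P4   3    4    3    0    0

Candidate y = [1, 3, 3, 2, 2]; check y·C column-wise:
  col α: 1·0 + 3·0 + 3·-2 + 2·0 + 2·3 = 0
  col β: 1·0 + 3·0 + 3·0 + 2·-4 + 2·4 = 0
  col γ: 1·0 + 3·0 + 3·-2 + 2·0 + 2·3 = 0
  col δ: 1·-3 + 3·-1 + 3·0 + 2·3 + 2·0 = 0
  col ε: 1·-3 + 3·0 + 3·1 + 2·0 + 2·0 = 0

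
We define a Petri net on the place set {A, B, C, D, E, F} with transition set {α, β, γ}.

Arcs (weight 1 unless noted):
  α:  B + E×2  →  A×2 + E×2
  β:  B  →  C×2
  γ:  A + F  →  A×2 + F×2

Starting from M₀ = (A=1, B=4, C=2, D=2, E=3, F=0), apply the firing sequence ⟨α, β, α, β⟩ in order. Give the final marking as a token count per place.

step 1: fire α:  (A=1, B=4, C=2, D=2, E=3, F=0) → (A=3, B=3, C=2, D=2, E=3, F=0)
step 2: fire β:  (A=3, B=3, C=2, D=2, E=3, F=0) → (A=3, B=2, C=4, D=2, E=3, F=0)
step 3: fire α:  (A=3, B=2, C=4, D=2, E=3, F=0) → (A=5, B=1, C=4, D=2, E=3, F=0)
step 4: fire β:  (A=5, B=1, C=4, D=2, E=3, F=0) → (A=5, B=0, C=6, D=2, E=3, F=0)

(A=5, B=0, C=6, D=2, E=3, F=0)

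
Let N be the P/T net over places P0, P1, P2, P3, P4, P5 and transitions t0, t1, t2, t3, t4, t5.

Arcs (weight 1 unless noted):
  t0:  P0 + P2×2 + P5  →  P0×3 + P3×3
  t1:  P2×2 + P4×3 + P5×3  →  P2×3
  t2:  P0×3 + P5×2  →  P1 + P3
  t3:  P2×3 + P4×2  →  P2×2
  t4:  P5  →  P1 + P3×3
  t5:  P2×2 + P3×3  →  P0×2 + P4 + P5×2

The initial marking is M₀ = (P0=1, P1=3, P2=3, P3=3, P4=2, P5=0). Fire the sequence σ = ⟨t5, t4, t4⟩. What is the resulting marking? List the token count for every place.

step 1: fire t5:  (P0=1, P1=3, P2=3, P3=3, P4=2, P5=0) → (P0=3, P1=3, P2=1, P3=0, P4=3, P5=2)
step 2: fire t4:  (P0=3, P1=3, P2=1, P3=0, P4=3, P5=2) → (P0=3, P1=4, P2=1, P3=3, P4=3, P5=1)
step 3: fire t4:  (P0=3, P1=4, P2=1, P3=3, P4=3, P5=1) → (P0=3, P1=5, P2=1, P3=6, P4=3, P5=0)

(P0=3, P1=5, P2=1, P3=6, P4=3, P5=0)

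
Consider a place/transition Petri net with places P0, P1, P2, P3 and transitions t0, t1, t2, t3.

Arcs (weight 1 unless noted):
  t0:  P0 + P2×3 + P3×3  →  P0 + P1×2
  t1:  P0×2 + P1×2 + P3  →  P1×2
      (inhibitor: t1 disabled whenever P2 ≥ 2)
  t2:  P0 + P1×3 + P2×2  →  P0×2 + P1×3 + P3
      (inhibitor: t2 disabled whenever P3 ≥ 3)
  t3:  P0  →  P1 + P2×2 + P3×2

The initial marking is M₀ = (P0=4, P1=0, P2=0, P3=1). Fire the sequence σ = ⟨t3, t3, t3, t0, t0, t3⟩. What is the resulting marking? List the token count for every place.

step 1: fire t3:  (P0=4, P1=0, P2=0, P3=1) → (P0=3, P1=1, P2=2, P3=3)
step 2: fire t3:  (P0=3, P1=1, P2=2, P3=3) → (P0=2, P1=2, P2=4, P3=5)
step 3: fire t3:  (P0=2, P1=2, P2=4, P3=5) → (P0=1, P1=3, P2=6, P3=7)
step 4: fire t0:  (P0=1, P1=3, P2=6, P3=7) → (P0=1, P1=5, P2=3, P3=4)
step 5: fire t0:  (P0=1, P1=5, P2=3, P3=4) → (P0=1, P1=7, P2=0, P3=1)
step 6: fire t3:  (P0=1, P1=7, P2=0, P3=1) → (P0=0, P1=8, P2=2, P3=3)

(P0=0, P1=8, P2=2, P3=3)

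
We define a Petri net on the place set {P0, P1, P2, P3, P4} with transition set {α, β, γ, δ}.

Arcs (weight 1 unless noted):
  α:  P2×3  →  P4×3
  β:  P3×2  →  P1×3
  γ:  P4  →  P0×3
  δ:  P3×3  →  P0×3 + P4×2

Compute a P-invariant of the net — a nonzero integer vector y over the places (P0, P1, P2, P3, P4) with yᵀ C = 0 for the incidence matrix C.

y = (P0:1, P1:2, P2:3, P3:3, P4:3)

Incidence matrix C (rows=places, cols=transitions):
        α    β    γ    δ
   P0   0    0    3    3
   P1   0    3    0    0
   P2  -3    0    0    0
   P3   0   -2    0   -3
   P4   3    0   -1    2

Candidate y = [1, 2, 3, 3, 3]; check y·C column-wise:
  col α: 1·0 + 2·0 + 3·-3 + 3·0 + 3·3 = 0
  col β: 1·0 + 2·3 + 3·0 + 3·-2 + 3·0 = 0
  col γ: 1·3 + 2·0 + 3·0 + 3·0 + 3·-1 = 0
  col δ: 1·3 + 2·0 + 3·0 + 3·-3 + 3·2 = 0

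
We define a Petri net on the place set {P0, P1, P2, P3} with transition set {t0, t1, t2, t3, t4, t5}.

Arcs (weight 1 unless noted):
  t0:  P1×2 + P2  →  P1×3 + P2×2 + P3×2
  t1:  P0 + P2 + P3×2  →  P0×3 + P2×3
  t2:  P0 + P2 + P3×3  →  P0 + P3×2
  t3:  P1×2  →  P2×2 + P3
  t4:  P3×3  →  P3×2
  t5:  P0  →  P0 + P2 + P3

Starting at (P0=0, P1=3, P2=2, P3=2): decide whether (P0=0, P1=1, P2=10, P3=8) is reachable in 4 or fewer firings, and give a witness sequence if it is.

NO — not reachable within 4 firings

depth 0: 1 marking
depth 1: 3 markings reached so far
depth 2: 7 markings reached so far
depth 3: 13 markings reached so far
depth 4: 21 markings reached so far
target is not among the 21 markings reachable within 4 steps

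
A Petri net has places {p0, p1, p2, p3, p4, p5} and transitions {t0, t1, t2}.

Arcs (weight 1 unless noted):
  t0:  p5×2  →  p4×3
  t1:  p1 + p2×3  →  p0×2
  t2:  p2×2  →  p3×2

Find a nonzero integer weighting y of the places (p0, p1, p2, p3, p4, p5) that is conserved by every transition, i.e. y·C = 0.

y = (p0:1, p1:2, p2:0, p3:0, p4:0, p5:0)

Incidence matrix C (rows=places, cols=transitions):
       t0   t1   t2
   p0   0    2    0
   p1   0   -1    0
   p2   0   -3   -2
   p3   0    0    2
   p4   3    0    0
   p5  -2    0    0

Candidate y = [1, 2, 0, 0, 0, 0]; check y·C column-wise:
  col t0: 1·0 + 2·0 + 0·3 + 0·-2 = 0
  col t1: 1·2 + 2·-1 + 0·-3 = 0
  col t2: 1·0 + 2·0 + 0·-2 + 0·2 = 0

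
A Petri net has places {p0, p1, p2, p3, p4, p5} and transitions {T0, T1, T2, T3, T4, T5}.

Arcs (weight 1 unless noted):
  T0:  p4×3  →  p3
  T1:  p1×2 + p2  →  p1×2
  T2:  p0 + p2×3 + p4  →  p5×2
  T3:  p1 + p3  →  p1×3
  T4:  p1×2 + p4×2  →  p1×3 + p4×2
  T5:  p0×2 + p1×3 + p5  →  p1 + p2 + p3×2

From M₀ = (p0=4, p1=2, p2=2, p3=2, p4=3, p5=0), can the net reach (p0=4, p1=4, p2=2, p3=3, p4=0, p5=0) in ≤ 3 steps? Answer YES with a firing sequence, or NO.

step 1: fire T4:  (p0=4, p1=2, p2=2, p3=2, p4=3, p5=0) → (p0=4, p1=3, p2=2, p3=2, p4=3, p5=0)
step 2: fire T4:  (p0=4, p1=3, p2=2, p3=2, p4=3, p5=0) → (p0=4, p1=4, p2=2, p3=2, p4=3, p5=0)
step 3: fire T0:  (p0=4, p1=4, p2=2, p3=2, p4=3, p5=0) → (p0=4, p1=4, p2=2, p3=3, p4=0, p5=0)

YES — reachable via ⟨T4, T4, T0⟩ (3 firings)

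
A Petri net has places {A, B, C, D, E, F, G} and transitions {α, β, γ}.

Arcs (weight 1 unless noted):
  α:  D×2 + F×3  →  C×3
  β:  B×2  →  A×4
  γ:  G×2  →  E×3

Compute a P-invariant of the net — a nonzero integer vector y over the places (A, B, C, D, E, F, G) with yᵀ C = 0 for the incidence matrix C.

y = (A:1, B:2, C:0, D:0, E:0, F:0, G:0)

Incidence matrix C (rows=places, cols=transitions):
        α    β    γ
    A   0    4    0
    B   0   -2    0
    C   3    0    0
    D  -2    0    0
    E   0    0    3
    F  -3    0    0
    G   0    0   -2

Candidate y = [1, 2, 0, 0, 0, 0, 0]; check y·C column-wise:
  col α: 1·0 + 2·0 + 0·3 + 0·-2 + 0·-3 = 0
  col β: 1·4 + 2·-2 = 0
  col γ: 1·0 + 2·0 + 0·3 + 0·-2 = 0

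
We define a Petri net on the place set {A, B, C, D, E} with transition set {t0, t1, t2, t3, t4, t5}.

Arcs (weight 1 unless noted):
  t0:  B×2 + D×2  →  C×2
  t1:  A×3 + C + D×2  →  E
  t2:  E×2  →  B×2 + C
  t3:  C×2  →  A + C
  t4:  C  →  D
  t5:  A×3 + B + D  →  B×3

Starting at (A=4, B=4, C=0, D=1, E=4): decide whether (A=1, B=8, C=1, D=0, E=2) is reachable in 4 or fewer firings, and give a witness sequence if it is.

YES — reachable via ⟨t2, t5⟩ (2 firings)

step 1: fire t2:  (A=4, B=4, C=0, D=1, E=4) → (A=4, B=6, C=1, D=1, E=2)
step 2: fire t5:  (A=4, B=6, C=1, D=1, E=2) → (A=1, B=8, C=1, D=0, E=2)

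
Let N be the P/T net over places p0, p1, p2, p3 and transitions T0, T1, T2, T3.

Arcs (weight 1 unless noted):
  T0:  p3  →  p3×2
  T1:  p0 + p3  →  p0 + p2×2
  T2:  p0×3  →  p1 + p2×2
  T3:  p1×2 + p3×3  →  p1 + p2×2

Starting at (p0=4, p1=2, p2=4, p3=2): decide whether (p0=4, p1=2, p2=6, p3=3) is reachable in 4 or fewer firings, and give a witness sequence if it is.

YES — reachable via ⟨T0, T0, T1⟩ (3 firings)

step 1: fire T0:  (p0=4, p1=2, p2=4, p3=2) → (p0=4, p1=2, p2=4, p3=3)
step 2: fire T0:  (p0=4, p1=2, p2=4, p3=3) → (p0=4, p1=2, p2=4, p3=4)
step 3: fire T1:  (p0=4, p1=2, p2=4, p3=4) → (p0=4, p1=2, p2=6, p3=3)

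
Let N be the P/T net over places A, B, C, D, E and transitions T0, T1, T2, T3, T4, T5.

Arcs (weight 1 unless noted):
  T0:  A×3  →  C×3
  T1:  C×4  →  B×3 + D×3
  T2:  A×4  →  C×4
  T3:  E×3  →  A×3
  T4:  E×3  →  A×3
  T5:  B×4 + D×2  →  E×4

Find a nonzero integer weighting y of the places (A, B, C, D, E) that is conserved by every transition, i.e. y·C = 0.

y = (A:3, B:2, C:3, D:2, E:3)

Incidence matrix C (rows=places, cols=transitions):
       T0   T1   T2   T3   T4   T5
    A  -3    0   -4    3    3    0
    B   0    3    0    0    0   -4
    C   3   -4    4    0    0    0
    D   0    3    0    0    0   -2
    E   0    0    0   -3   -3    4

Candidate y = [3, 2, 3, 2, 3]; check y·C column-wise:
  col T0: 3·-3 + 2·0 + 3·3 + 2·0 + 3·0 = 0
  col T1: 3·0 + 2·3 + 3·-4 + 2·3 + 3·0 = 0
  col T2: 3·-4 + 2·0 + 3·4 + 2·0 + 3·0 = 0
  col T3: 3·3 + 2·0 + 3·0 + 2·0 + 3·-3 = 0
  col T4: 3·3 + 2·0 + 3·0 + 2·0 + 3·-3 = 0
  col T5: 3·0 + 2·-4 + 3·0 + 2·-2 + 3·4 = 0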